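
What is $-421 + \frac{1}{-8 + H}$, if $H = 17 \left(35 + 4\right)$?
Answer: $- \frac{275754}{655} \approx -421.0$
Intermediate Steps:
$H = 663$ ($H = 17 \cdot 39 = 663$)
$-421 + \frac{1}{-8 + H} = -421 + \frac{1}{-8 + 663} = -421 + \frac{1}{655} = - \frac{275754}{655}$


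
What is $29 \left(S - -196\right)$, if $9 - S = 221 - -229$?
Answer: $-7105$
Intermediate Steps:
$S = -441$ ($S = 9 - \left(221 - -229\right) = 9 - \left(221 + 229\right) = 9 - 450 = -441$)
$29 \left(S - -196\right) = 29 \left(-441 - -196\right) = 29 \left(-441 + 196\right) = 29 \left(-245\right) = -7105$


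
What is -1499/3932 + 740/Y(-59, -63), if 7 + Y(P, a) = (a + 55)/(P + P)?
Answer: -172284211/1608188 ≈ -107.13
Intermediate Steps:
Y(P, a) = -7 + (55 + a)/(2*P) (Y(P, a) = -7 + (a + 55)/(P + P) = -7 + (55 + a)/((2*P)) = -7 + (55 + a)*(1/(2*P)) = -7 + (55 + a)/(2*P))
-1499/3932 + 740/Y(-59, -63) = -1499/3932 + 740/(((½)*(55 - 63 - 14*(-59))/(-59))) = -1499*1/3932 + 740/(((½)*(-1/59)*(55 - 63 + 826))) = -1499/3932 + 740/(((½)*(-1/59)*818)) = -1499/3932 + 740/(-409/59) = -1499/3932 + 740*(-59/409) = -1499/3932 - 43660/409 = -172284211/1608188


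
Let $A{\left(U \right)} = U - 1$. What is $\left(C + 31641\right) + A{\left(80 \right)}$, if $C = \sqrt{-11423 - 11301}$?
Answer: $31720 + 2 i \sqrt{5681} \approx 31720.0 + 150.74 i$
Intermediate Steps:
$A{\left(U \right)} = -1 + U$
$C = 2 i \sqrt{5681}$ ($C = \sqrt{-22724} = 2 i \sqrt{5681} \approx 150.74 i$)
$\left(C + 31641\right) + A{\left(80 \right)} = \left(2 i \sqrt{5681} + 31641\right) + \left(-1 + 80\right) = \left(31641 + 2 i \sqrt{5681}\right) + 79 = 31720 + 2 i \sqrt{5681}$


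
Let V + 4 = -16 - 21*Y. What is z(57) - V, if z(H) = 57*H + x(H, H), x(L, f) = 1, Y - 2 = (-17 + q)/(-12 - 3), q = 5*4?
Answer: 16539/5 ≈ 3307.8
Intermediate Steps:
q = 20
Y = 9/5 (Y = 2 + (-17 + 20)/(-12 - 3) = 2 + 3/(-15) = 2 + 3*(-1/15) = 2 - ⅕ = 9/5 ≈ 1.8000)
V = -289/5 (V = -4 + (-16 - 21*9/5) = -4 + (-16 - 189/5) = -4 - 269/5 = -289/5 ≈ -57.800)
z(H) = 1 + 57*H (z(H) = 57*H + 1 = 1 + 57*H)
z(57) - V = (1 + 57*57) - 1*(-289/5) = (1 + 3249) + 289/5 = 3250 + 289/5 = 16539/5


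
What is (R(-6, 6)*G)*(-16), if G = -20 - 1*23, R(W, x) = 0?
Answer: 0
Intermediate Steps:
G = -43 (G = -20 - 23 = -43)
(R(-6, 6)*G)*(-16) = (0*(-43))*(-16) = 0*(-16) = 0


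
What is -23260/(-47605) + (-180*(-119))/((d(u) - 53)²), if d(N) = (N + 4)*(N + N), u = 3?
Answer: 204502712/1152041 ≈ 177.51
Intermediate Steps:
d(N) = 2*N*(4 + N) (d(N) = (4 + N)*(2*N) = 2*N*(4 + N))
-23260/(-47605) + (-180*(-119))/((d(u) - 53)²) = -23260/(-47605) + (-180*(-119))/((2*3*(4 + 3) - 53)²) = -23260*(-1/47605) + 21420/((2*3*7 - 53)²) = 4652/9521 + 21420/((42 - 53)²) = 4652/9521 + 21420/((-11)²) = 4652/9521 + 21420/121 = 204502712/1152041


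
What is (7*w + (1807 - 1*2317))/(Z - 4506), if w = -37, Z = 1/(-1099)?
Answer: 845131/4952095 ≈ 0.17066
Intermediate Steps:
Z = -1/1099 ≈ -0.00090992
(7*w + (1807 - 1*2317))/(Z - 4506) = (7*(-37) + (1807 - 1*2317))/(-1/1099 - 4506) = (-259 + (1807 - 2317))/(-4952095/1099) = (-259 - 510)*(-1099/4952095) = -769*(-1099/4952095) = 845131/4952095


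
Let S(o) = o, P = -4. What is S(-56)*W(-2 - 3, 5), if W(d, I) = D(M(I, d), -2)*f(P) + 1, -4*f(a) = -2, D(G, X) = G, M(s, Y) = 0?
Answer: -56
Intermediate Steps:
f(a) = 1/2 (f(a) = -1/4*(-2) = 1/2)
W(d, I) = 1 (W(d, I) = 0*(1/2) + 1 = 0 + 1 = 1)
S(-56)*W(-2 - 3, 5) = -56*1 = -56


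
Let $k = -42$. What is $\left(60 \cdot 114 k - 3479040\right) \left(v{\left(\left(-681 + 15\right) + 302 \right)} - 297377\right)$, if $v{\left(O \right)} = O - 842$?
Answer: $1124559124560$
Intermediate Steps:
$v{\left(O \right)} = -842 + O$
$\left(60 \cdot 114 k - 3479040\right) \left(v{\left(\left(-681 + 15\right) + 302 \right)} - 297377\right) = \left(60 \cdot 114 \left(-42\right) - 3479040\right) \left(\left(-842 + \left(\left(-681 + 15\right) + 302\right)\right) - 297377\right) = \left(6840 \left(-42\right) - 3479040\right) \left(\left(-842 + \left(-666 + 302\right)\right) - 297377\right) = \left(-287280 - 3479040\right) \left(\left(-842 - 364\right) - 297377\right) = - 3766320 \left(-1206 - 297377\right) = \left(-3766320\right) \left(-298583\right) = 1124559124560$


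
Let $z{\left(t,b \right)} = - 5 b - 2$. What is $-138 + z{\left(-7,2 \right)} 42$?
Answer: $-642$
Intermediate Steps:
$z{\left(t,b \right)} = -2 - 5 b$
$-138 + z{\left(-7,2 \right)} 42 = -138 + \left(-2 - 10\right) 42 = -138 - 504 = -642$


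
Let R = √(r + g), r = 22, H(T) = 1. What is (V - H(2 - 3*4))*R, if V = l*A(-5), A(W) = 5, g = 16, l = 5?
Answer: 24*√38 ≈ 147.95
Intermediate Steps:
V = 25 (V = 5*5 = 25)
R = √38 (R = √(22 + 16) = √38 ≈ 6.1644)
(V - H(2 - 3*4))*R = (25 - 1*1)*√38 = (25 - 1)*√38 = 24*√38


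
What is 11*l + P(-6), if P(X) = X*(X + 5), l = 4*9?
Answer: 402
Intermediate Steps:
l = 36
P(X) = X*(5 + X)
11*l + P(-6) = 11*36 - 6*(5 - 6) = 396 - 6*(-1) = 396 + 6 = 402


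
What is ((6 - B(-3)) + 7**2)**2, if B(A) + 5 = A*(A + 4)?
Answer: 3969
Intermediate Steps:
B(A) = -5 + A*(4 + A) (B(A) = -5 + A*(A + 4) = -5 + A*(4 + A))
((6 - B(-3)) + 7**2)**2 = ((6 - (-5 + (-3)**2 + 4*(-3))) + 7**2)**2 = ((6 - (-5 + 9 - 12)) + 49)**2 = ((6 - 1*(-8)) + 49)**2 = ((6 + 8) + 49)**2 = (14 + 49)**2 = 63**2 = 3969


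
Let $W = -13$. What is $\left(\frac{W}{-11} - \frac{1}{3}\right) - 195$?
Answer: $- \frac{6407}{33} \approx -194.15$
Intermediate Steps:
$\left(\frac{W}{-11} - \frac{1}{3}\right) - 195 = \left(- \frac{13}{-11} - \frac{1}{3}\right) - 195 = \left(\left(-13\right) \left(- \frac{1}{11}\right) - \frac{1}{3}\right) - 195 = \left(\frac{13}{11} - \frac{1}{3}\right) - 195 = \frac{28}{33} - 195 = - \frac{6407}{33}$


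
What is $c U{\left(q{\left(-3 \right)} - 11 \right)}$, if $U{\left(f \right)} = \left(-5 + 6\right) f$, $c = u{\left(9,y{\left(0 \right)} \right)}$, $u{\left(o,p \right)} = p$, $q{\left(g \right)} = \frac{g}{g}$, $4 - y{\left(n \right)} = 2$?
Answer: $-20$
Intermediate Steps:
$y{\left(n \right)} = 2$ ($y{\left(n \right)} = 4 - 2 = 2$)
$q{\left(g \right)} = 1$
$c = 2$
$U{\left(f \right)} = f$ ($U{\left(f \right)} = 1 f = f$)
$c U{\left(q{\left(-3 \right)} - 11 \right)} = 2 \left(1 - 11\right) = 2 \left(-10\right) = -20$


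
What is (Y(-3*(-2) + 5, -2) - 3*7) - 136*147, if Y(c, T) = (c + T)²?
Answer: -19932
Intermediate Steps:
Y(c, T) = (T + c)²
(Y(-3*(-2) + 5, -2) - 3*7) - 136*147 = ((-2 + (-3*(-2) + 5))² - 3*7) - 136*147 = ((-2 + (6 + 5))² - 21) - 19992 = ((-2 + 11)² - 21) - 19992 = (9² - 21) - 19992 = (81 - 21) - 19992 = 60 - 19992 = -19932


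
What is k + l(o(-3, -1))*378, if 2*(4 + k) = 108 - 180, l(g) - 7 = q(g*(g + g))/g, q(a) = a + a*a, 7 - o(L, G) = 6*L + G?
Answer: 26597174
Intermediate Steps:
o(L, G) = 7 - G - 6*L (o(L, G) = 7 - (6*L + G) = 7 - (G + 6*L) = 7 + (-G - 6*L) = 7 - G - 6*L)
q(a) = a + a²
l(g) = 7 + 2*g*(1 + 2*g²) (l(g) = 7 + ((g*(g + g))*(1 + g*(g + g)))/g = 7 + ((g*(2*g))*(1 + g*(2*g)))/g = 7 + ((2*g²)*(1 + 2*g²))/g = 7 + (2*g²*(1 + 2*g²))/g = 7 + 2*g*(1 + 2*g²))
k = -40 (k = -4 + (108 - 180)/2 = -4 + (½)*(-72) = -4 - 36 = -40)
k + l(o(-3, -1))*378 = -40 + (7 + 2*(7 - 1*(-1) - 6*(-3)) + 4*(7 - 1*(-1) - 6*(-3))³)*378 = -40 + (7 + 2*(7 + 1 + 18) + 4*(7 + 1 + 18)³)*378 = -40 + (7 + 2*26 + 4*26³)*378 = -40 + (7 + 52 + 4*17576)*378 = -40 + (7 + 52 + 70304)*378 = -40 + 70363*378 = -40 + 26597214 = 26597174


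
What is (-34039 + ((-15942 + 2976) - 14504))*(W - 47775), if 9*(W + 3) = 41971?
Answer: 7955799593/3 ≈ 2.6519e+9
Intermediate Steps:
W = 41944/9 (W = -3 + (⅑)*41971 = -3 + 41971/9 = 41944/9 ≈ 4660.4)
(-34039 + ((-15942 + 2976) - 14504))*(W - 47775) = (-34039 + ((-15942 + 2976) - 14504))*(41944/9 - 47775) = (-34039 + (-12966 - 14504))*(-388031/9) = (-34039 - 27470)*(-388031/9) = -61509*(-388031/9) = 7955799593/3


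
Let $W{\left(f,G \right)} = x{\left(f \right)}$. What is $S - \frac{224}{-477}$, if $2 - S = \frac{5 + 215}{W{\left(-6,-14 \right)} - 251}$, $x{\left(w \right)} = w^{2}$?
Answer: $\frac{71642}{20511} \approx 3.4929$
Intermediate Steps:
$W{\left(f,G \right)} = f^{2}$
$S = \frac{130}{43}$ ($S = 2 - \frac{5 + 215}{\left(-6\right)^{2} - 251} = 2 - \frac{220}{36 - 251} = 2 - \frac{220}{-215} = 2 - 220 \left(- \frac{1}{215}\right) = 2 - - \frac{44}{43} = 2 + \frac{44}{43} = \frac{130}{43} \approx 3.0233$)
$S - \frac{224}{-477} = \frac{130}{43} - \frac{224}{-477} = \frac{130}{43} - - \frac{224}{477} = \frac{130}{43} + \frac{224}{477} = \frac{71642}{20511}$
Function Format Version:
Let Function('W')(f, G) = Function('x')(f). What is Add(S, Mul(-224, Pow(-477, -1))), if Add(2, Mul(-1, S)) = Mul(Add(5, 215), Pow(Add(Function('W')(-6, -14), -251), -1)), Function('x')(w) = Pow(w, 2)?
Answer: Rational(71642, 20511) ≈ 3.4929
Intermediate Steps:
Function('W')(f, G) = Pow(f, 2)
S = Rational(130, 43) (S = Add(2, Mul(-1, Mul(Add(5, 215), Pow(Add(Pow(-6, 2), -251), -1)))) = Add(2, Mul(-1, Mul(220, Pow(Add(36, -251), -1)))) = Add(2, Mul(-1, Mul(220, Pow(-215, -1)))) = Add(2, Mul(-1, Mul(220, Rational(-1, 215)))) = Add(2, Mul(-1, Rational(-44, 43))) = Add(2, Rational(44, 43)) = Rational(130, 43) ≈ 3.0233)
Add(S, Mul(-224, Pow(-477, -1))) = Add(Rational(130, 43), Mul(-224, Pow(-477, -1))) = Add(Rational(130, 43), Mul(-224, Rational(-1, 477))) = Add(Rational(130, 43), Rational(224, 477)) = Rational(71642, 20511)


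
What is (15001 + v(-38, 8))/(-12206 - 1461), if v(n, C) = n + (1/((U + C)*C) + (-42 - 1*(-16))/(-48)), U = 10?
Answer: -2154751/1968048 ≈ -1.0949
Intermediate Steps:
v(n, C) = 13/24 + n + 1/(C*(10 + C)) (v(n, C) = n + (1/((10 + C)*C) + (-42 - 1*(-16))/(-48)) = n + (1/(C*(10 + C)) + (-42 + 16)*(-1/48)) = n + (1/(C*(10 + C)) - 26*(-1/48)) = n + (1/(C*(10 + C)) + 13/24) = n + (13/24 + 1/(C*(10 + C))) = 13/24 + n + 1/(C*(10 + C)))
(15001 + v(-38, 8))/(-12206 - 1461) = (15001 + (1/24)*(24 + 13*8² + 130*8 + 24*(-38)*8² + 240*8*(-38))/(8*(10 + 8)))/(-12206 - 1461) = (15001 + (1/24)*(⅛)*(24 + 13*64 + 1040 + 24*(-38)*64 - 72960)/18)/(-13667) = (15001 + (1/24)*(⅛)*(1/18)*(24 + 832 + 1040 - 58368 - 72960))*(-1/13667) = (15001 + (1/24)*(⅛)*(1/18)*(-129432))*(-1/13667) = (15001 - 5393/144)*(-1/13667) = (2154751/144)*(-1/13667) = -2154751/1968048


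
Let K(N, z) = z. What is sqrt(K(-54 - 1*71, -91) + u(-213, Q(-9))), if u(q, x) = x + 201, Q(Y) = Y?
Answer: sqrt(101) ≈ 10.050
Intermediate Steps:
u(q, x) = 201 + x
sqrt(K(-54 - 1*71, -91) + u(-213, Q(-9))) = sqrt(-91 + (201 - 9)) = sqrt(-91 + 192) = sqrt(101)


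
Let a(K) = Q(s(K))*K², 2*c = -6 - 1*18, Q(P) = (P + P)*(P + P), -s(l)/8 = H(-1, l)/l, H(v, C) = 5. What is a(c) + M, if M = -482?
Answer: 5918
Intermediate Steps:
s(l) = -40/l
Q(P) = 4*P² (Q(P) = (2*P)*(2*P) = 4*P²)
c = -12 (c = (-6 - 1*18)/2 = (-6 - 18)/2 = (½)*(-24) = -12)
a(K) = 6400 (a(K) = (4*(-40/K)²)*K² = (4*(1600/K²))*K² = (6400/K²)*K² = 6400)
a(c) + M = 6400 - 482 = 5918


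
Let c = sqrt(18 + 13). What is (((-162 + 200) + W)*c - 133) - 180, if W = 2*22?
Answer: -313 + 82*sqrt(31) ≈ 143.56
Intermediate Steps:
W = 44
c = sqrt(31) ≈ 5.5678
(((-162 + 200) + W)*c - 133) - 180 = (((-162 + 200) + 44)*sqrt(31) - 133) - 180 = ((38 + 44)*sqrt(31) - 133) - 180 = (82*sqrt(31) - 133) - 180 = (-133 + 82*sqrt(31)) - 180 = -313 + 82*sqrt(31)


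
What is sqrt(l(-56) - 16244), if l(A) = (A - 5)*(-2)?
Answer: I*sqrt(16122) ≈ 126.97*I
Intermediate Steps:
l(A) = 10 - 2*A (l(A) = (-5 + A)*(-2) = 10 - 2*A)
sqrt(l(-56) - 16244) = sqrt((10 - 2*(-56)) - 16244) = sqrt((10 + 112) - 16244) = sqrt(122 - 16244) = sqrt(-16122) = I*sqrt(16122)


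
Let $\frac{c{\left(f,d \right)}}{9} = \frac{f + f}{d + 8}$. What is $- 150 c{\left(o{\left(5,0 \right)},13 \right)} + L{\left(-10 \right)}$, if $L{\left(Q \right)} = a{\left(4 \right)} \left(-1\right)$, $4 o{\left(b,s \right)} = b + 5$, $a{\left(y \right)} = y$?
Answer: $- \frac{2278}{7} \approx -325.43$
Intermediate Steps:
$o{\left(b,s \right)} = \frac{5}{4} + \frac{b}{4}$ ($o{\left(b,s \right)} = \frac{b + 5}{4} = \frac{5 + b}{4} = \frac{5}{4} + \frac{b}{4}$)
$L{\left(Q \right)} = -4$ ($L{\left(Q \right)} = 4 \left(-1\right) = -4$)
$c{\left(f,d \right)} = \frac{18 f}{8 + d}$ ($c{\left(f,d \right)} = 9 \frac{f + f}{d + 8} = 9 \frac{2 f}{8 + d} = \frac{18 f}{8 + d}$)
$- 150 c{\left(o{\left(5,0 \right)},13 \right)} + L{\left(-10 \right)} = - 150 \frac{18 \left(\frac{5}{4} + \frac{1}{4} \cdot 5\right)}{8 + 13} - 4 = - 150 \frac{18 \left(\frac{5}{4} + \frac{5}{4}\right)}{21} - 4 = - 150 \cdot 18 \cdot \frac{5}{2} \cdot \frac{1}{21} - 4 = \left(-150\right) \frac{15}{7} - 4 = - \frac{2250}{7} - 4 = - \frac{2278}{7}$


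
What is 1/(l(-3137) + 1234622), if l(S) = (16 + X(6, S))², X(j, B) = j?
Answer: 1/1235106 ≈ 8.0965e-7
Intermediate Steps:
l(S) = 484 (l(S) = (16 + 6)² = 22² = 484)
1/(l(-3137) + 1234622) = 1/(484 + 1234622) = 1/1235106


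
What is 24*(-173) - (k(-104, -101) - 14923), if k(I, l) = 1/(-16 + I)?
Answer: 1292521/120 ≈ 10771.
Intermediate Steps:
24*(-173) - (k(-104, -101) - 14923) = 24*(-173) - (1/(-16 - 104) - 14923) = -4152 - (1/(-120) - 14923) = -4152 - (-1/120 - 14923) = -4152 - 1*(-1790761/120) = -4152 + 1790761/120 = 1292521/120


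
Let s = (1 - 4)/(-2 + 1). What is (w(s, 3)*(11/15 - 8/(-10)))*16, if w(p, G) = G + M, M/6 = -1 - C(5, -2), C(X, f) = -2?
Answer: 1104/5 ≈ 220.80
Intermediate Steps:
M = 6 (M = 6*(-1 - 1*(-2)) = 6*(-1 + 2) = 6*1 = 6)
s = 3 (s = -3/(-1) = -3*(-1) = 3)
w(p, G) = 6 + G (w(p, G) = G + 6 = 6 + G)
(w(s, 3)*(11/15 - 8/(-10)))*16 = ((6 + 3)*(11/15 - 8/(-10)))*16 = (9*(11*(1/15) - 8*(-⅒)))*16 = (9*(11/15 + ⅘))*16 = (9*(23/15))*16 = (69/5)*16 = 1104/5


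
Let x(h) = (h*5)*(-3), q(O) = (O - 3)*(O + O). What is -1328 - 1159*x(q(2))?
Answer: -70868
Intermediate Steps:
q(O) = 2*O*(-3 + O) (q(O) = (-3 + O)*(2*O) = 2*O*(-3 + O))
x(h) = -15*h (x(h) = (5*h)*(-3) = -15*h)
-1328 - 1159*x(q(2)) = -1328 - (-17385)*2*2*(-3 + 2) = -1328 - (-17385)*2*2*(-1) = -1328 - (-17385)*(-4) = -1328 - 1159*60 = -1328 - 69540 = -70868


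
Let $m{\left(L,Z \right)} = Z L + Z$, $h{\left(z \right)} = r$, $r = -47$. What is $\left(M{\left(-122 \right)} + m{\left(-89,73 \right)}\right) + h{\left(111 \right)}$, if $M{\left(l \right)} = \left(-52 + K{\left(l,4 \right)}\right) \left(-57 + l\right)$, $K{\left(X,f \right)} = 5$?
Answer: $1942$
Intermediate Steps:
$h{\left(z \right)} = -47$
$M{\left(l \right)} = 2679 - 47 l$ ($M{\left(l \right)} = \left(-52 + 5\right) \left(-57 + l\right) = - 47 \left(-57 + l\right) = 2679 - 47 l$)
$m{\left(L,Z \right)} = Z + L Z$ ($m{\left(L,Z \right)} = L Z + Z = Z + L Z$)
$\left(M{\left(-122 \right)} + m{\left(-89,73 \right)}\right) + h{\left(111 \right)} = \left(\left(2679 - -5734\right) + 73 \left(1 - 89\right)\right) - 47 = \left(\left(2679 + 5734\right) + 73 \left(-88\right)\right) - 47 = \left(8413 - 6424\right) - 47 = 1989 - 47 = 1942$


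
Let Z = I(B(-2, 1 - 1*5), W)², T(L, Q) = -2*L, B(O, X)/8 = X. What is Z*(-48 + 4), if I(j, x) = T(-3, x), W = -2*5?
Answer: -1584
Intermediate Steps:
B(O, X) = 8*X
W = -10
I(j, x) = 6 (I(j, x) = -2*(-3) = 6)
Z = 36 (Z = 6² = 36)
Z*(-48 + 4) = 36*(-48 + 4) = 36*(-44) = -1584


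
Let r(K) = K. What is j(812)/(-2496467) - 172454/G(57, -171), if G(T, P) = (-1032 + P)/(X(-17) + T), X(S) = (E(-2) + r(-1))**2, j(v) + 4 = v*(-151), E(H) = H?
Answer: 72302404652/7641857 ≈ 9461.4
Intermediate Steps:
j(v) = -4 - 151*v (j(v) = -4 + v*(-151) = -4 - 151*v)
X(S) = 9 (X(S) = (-2 - 1)**2 = (-3)**2 = 9)
G(T, P) = (-1032 + P)/(9 + T)
j(812)/(-2496467) - 172454/G(57, -171) = (-4 - 151*812)/(-2496467) - 172454*(9 + 57)/(-1032 - 171) = (-4 - 122612)*(-1/2496467) - 172454/(-1203/66) = -122616*(-1/2496467) - 172454/((1/66)*(-1203)) = 936/19057 - 172454/(-401/22) = 936/19057 - 172454*(-22/401) = 936/19057 + 3793988/401 = 72302404652/7641857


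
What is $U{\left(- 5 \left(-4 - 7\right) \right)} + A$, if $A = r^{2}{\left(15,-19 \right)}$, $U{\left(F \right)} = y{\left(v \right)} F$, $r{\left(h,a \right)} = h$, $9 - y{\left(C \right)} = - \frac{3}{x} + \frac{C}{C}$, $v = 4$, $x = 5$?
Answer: $698$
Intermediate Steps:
$y{\left(C \right)} = \frac{43}{5}$ ($y{\left(C \right)} = 9 - \left(- \frac{3}{5} + \frac{C}{C}\right) = 9 - \left(\left(-3\right) \frac{1}{5} + 1\right) = 9 - \left(- \frac{3}{5} + 1\right) = 9 - \frac{2}{5} = \frac{43}{5}$)
$U{\left(F \right)} = \frac{43 F}{5}$
$A = 225$ ($A = 15^{2} = 225$)
$U{\left(- 5 \left(-4 - 7\right) \right)} + A = \frac{43 \left(- 5 \left(-4 - 7\right)\right)}{5} + 225 = \frac{43 \left(\left(-5\right) \left(-11\right)\right)}{5} + 225 = \frac{43}{5} \cdot 55 + 225 = 473 + 225 = 698$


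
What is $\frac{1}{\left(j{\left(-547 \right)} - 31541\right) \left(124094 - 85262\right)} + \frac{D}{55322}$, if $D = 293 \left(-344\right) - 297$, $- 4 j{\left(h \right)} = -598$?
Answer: $- \frac{61613479057057}{33718613171208} \approx -1.8273$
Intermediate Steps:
$j{\left(h \right)} = \frac{299}{2}$ ($j{\left(h \right)} = \left(- \frac{1}{4}\right) \left(-598\right) = \frac{299}{2}$)
$D = -101089$ ($D = -100792 - 297 = -101089$)
$\frac{1}{\left(j{\left(-547 \right)} - 31541\right) \left(124094 - 85262\right)} + \frac{D}{55322} = \frac{1}{\left(\frac{299}{2} - 31541\right) \left(124094 - 85262\right)} - \frac{101089}{55322} = \frac{1}{\left(- \frac{62783}{2}\right) \left(124094 - 85262\right)} - \frac{101089}{55322} = - \frac{2}{62783 \cdot 38832} - \frac{101089}{55322} = \left(- \frac{2}{62783}\right) \frac{1}{38832} - \frac{101089}{55322} = - \frac{1}{1218994728} - \frac{101089}{55322} = - \frac{61613479057057}{33718613171208}$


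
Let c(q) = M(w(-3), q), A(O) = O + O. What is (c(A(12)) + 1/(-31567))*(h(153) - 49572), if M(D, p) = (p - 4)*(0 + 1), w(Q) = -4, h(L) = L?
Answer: -31200142041/31567 ≈ -9.8838e+5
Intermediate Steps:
A(O) = 2*O
M(D, p) = -4 + p (M(D, p) = (-4 + p)*1 = -4 + p)
c(q) = -4 + q
(c(A(12)) + 1/(-31567))*(h(153) - 49572) = ((-4 + 2*12) + 1/(-31567))*(153 - 49572) = ((-4 + 24) - 1/31567)*(-49419) = (20 - 1/31567)*(-49419) = (631339/31567)*(-49419) = -31200142041/31567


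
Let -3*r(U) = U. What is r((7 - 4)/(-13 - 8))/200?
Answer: 1/4200 ≈ 0.00023810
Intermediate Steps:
r(U) = -U/3
r((7 - 4)/(-13 - 8))/200 = -(7 - 4)/(3*(-13 - 8))/200 = -1/(-21)*(1/200) = -(-1)/21*(1/200) = -⅓*(-⅐)*(1/200) = (1/21)*(1/200) = 1/4200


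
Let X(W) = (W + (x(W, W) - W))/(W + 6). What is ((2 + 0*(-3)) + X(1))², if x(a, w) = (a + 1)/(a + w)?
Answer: 225/49 ≈ 4.5918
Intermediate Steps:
x(a, w) = (1 + a)/(a + w)
X(W) = (1 + W)/(2*W*(6 + W)) (X(W) = (W + ((1 + W)/(W + W) - W))/(W + 6) = (W + ((1 + W)/((2*W)) - W))/(6 + W) = (W + ((1/(2*W))*(1 + W) - W))/(6 + W) = (W + ((1 + W)/(2*W) - W))/(6 + W) = (W + (-W + (1 + W)/(2*W)))/(6 + W) = ((1 + W)/(2*W))/(6 + W) = (1 + W)/(2*W*(6 + W)))
((2 + 0*(-3)) + X(1))² = ((2 + 0*(-3)) + (½)*(1 + 1)/(1*(6 + 1)))² = ((2 + 0) + (½)*1*2/7)² = (2 + (½)*1*(⅐)*2)² = (2 + ⅐)² = (15/7)² = 225/49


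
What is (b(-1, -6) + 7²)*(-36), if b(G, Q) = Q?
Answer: -1548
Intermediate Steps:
(b(-1, -6) + 7²)*(-36) = (-6 + 7²)*(-36) = (-6 + 49)*(-36) = 43*(-36) = -1548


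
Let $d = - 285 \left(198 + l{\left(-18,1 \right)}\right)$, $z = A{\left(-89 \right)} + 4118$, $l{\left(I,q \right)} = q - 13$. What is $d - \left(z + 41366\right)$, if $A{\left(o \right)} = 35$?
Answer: $-98529$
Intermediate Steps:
$l{\left(I,q \right)} = -13 + q$
$z = 4153$ ($z = 35 + 4118 = 4153$)
$d = -53010$ ($d = - 285 \left(198 + \left(-13 + 1\right)\right) = - 285 \left(198 - 12\right) = \left(-285\right) 186 = -53010$)
$d - \left(z + 41366\right) = -53010 - \left(4153 + 41366\right) = -53010 - 45519 = -98529$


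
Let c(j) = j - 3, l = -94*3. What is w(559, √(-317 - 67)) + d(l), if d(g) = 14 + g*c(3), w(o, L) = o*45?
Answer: 25169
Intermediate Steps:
l = -282
c(j) = -3 + j
w(o, L) = 45*o
d(g) = 14 (d(g) = 14 + g*(-3 + 3) = 14 + g*0 = 14 + 0 = 14)
w(559, √(-317 - 67)) + d(l) = 45*559 + 14 = 25155 + 14 = 25169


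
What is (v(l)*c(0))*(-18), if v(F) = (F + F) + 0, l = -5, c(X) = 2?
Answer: 360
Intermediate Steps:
v(F) = 2*F (v(F) = 2*F + 0 = 2*F)
(v(l)*c(0))*(-18) = ((2*(-5))*2)*(-18) = -10*2*(-18) = -20*(-18) = 360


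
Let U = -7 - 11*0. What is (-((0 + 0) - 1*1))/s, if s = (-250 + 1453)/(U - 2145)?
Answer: -2152/1203 ≈ -1.7889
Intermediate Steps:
U = -7 (U = -7 + 0 = -7)
s = -1203/2152 (s = (-250 + 1453)/(-7 - 2145) = 1203/(-2152) = 1203*(-1/2152) = -1203/2152 ≈ -0.55902)
(-((0 + 0) - 1*1))/s = (-((0 + 0) - 1*1))/(-1203/2152) = -(-2152)*(0 - 1)/1203 = -(-2152)*(-1)/1203 = -2152/1203*1 = -2152/1203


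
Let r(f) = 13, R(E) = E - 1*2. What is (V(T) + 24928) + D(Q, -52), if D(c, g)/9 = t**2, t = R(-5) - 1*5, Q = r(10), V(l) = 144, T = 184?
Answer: 26368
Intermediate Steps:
R(E) = -2 + E (R(E) = E - 2 = -2 + E)
Q = 13
t = -12 (t = (-2 - 5) - 1*5 = -7 - 5 = -12)
D(c, g) = 1296 (D(c, g) = 9*(-12)**2 = 9*144 = 1296)
(V(T) + 24928) + D(Q, -52) = (144 + 24928) + 1296 = 25072 + 1296 = 26368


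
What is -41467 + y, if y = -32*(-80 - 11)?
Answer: -38555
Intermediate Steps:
y = 2912 (y = -32*(-91) = 2912)
-41467 + y = -41467 + 2912 = -38555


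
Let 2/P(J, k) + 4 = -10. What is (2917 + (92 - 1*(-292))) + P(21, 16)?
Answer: 23106/7 ≈ 3300.9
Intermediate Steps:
P(J, k) = -⅐ (P(J, k) = 2/(-4 - 10) = 2/(-14) = 2*(-1/14) = -⅐)
(2917 + (92 - 1*(-292))) + P(21, 16) = (2917 + (92 - 1*(-292))) - ⅐ = (2917 + (92 + 292)) - ⅐ = (2917 + 384) - ⅐ = 3301 - ⅐ = 23106/7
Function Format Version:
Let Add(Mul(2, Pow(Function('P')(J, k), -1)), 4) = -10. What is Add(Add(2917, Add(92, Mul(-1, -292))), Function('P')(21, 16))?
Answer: Rational(23106, 7) ≈ 3300.9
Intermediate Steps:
Function('P')(J, k) = Rational(-1, 7) (Function('P')(J, k) = Mul(2, Pow(Add(-4, -10), -1)) = Mul(2, Pow(-14, -1)) = Mul(2, Rational(-1, 14)) = Rational(-1, 7))
Add(Add(2917, Add(92, Mul(-1, -292))), Function('P')(21, 16)) = Add(Add(2917, Add(92, Mul(-1, -292))), Rational(-1, 7)) = Add(Add(2917, Add(92, 292)), Rational(-1, 7)) = Add(Add(2917, 384), Rational(-1, 7)) = Add(3301, Rational(-1, 7)) = Rational(23106, 7)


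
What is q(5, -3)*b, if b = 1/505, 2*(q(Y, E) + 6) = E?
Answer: -3/202 ≈ -0.014851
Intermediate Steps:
q(Y, E) = -6 + E/2
b = 1/505 ≈ 0.0019802
q(5, -3)*b = (-6 + (1/2)*(-3))*(1/505) = (-6 - 3/2)*(1/505) = -15/2*1/505 = -3/202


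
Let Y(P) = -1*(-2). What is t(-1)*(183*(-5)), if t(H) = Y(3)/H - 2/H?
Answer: 0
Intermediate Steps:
Y(P) = 2
t(H) = 0 (t(H) = 2/H - 2/H = 0)
t(-1)*(183*(-5)) = 0*(183*(-5)) = 0*(-915) = 0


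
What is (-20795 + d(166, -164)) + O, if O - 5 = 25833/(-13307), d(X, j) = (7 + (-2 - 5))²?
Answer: -276678363/13307 ≈ -20792.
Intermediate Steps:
d(X, j) = 0 (d(X, j) = (7 - 7)² = 0² = 0)
O = 40702/13307 (O = 5 + 25833/(-13307) = 5 + 25833*(-1/13307) = 5 - 25833/13307 = 40702/13307 ≈ 3.0587)
(-20795 + d(166, -164)) + O = (-20795 + 0) + 40702/13307 = -20795 + 40702/13307 = -276678363/13307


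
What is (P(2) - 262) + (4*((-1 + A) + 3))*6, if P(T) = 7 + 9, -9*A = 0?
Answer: -198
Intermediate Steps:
A = 0 (A = -⅑*0 = 0)
P(T) = 16
(P(2) - 262) + (4*((-1 + A) + 3))*6 = (16 - 262) + (4*((-1 + 0) + 3))*6 = -246 + (4*(-1 + 3))*6 = -246 + (4*2)*6 = -246 + 8*6 = -246 + 48 = -198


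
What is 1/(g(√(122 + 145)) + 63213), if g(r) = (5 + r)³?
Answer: 67343/4503850261 - 342*√267/4503850261 ≈ 1.3712e-5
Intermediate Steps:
1/(g(√(122 + 145)) + 63213) = 1/((5 + √(122 + 145))³ + 63213) = 1/((5 + √267)³ + 63213) = 1/(63213 + (5 + √267)³)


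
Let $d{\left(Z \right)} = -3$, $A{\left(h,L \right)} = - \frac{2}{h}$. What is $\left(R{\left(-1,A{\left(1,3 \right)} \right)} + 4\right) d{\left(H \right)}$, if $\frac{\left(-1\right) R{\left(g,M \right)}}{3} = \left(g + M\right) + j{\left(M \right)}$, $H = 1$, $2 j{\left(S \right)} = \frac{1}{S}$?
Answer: $- \frac{165}{4} \approx -41.25$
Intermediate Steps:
$j{\left(S \right)} = \frac{1}{2 S}$
$R{\left(g,M \right)} = - 3 M - 3 g - \frac{3}{2 M}$ ($R{\left(g,M \right)} = - 3 \left(\left(g + M\right) + \frac{1}{2 M}\right) = - 3 \left(\left(M + g\right) + \frac{1}{2 M}\right) = - 3 \left(M + g + \frac{1}{2 M}\right) = - 3 M - 3 g - \frac{3}{2 M}$)
$\left(R{\left(-1,A{\left(1,3 \right)} \right)} + 4\right) d{\left(H \right)} = \left(\frac{3 \left(-1 + 2 \left(- \frac{2}{1}\right) \left(- \frac{-2}{1} - -1\right)\right)}{2 \left(- \frac{2}{1}\right)} + 4\right) \left(-3\right) = \left(\frac{3 \left(-1 + 2 \left(\left(-2\right) 1\right) \left(- \left(-2\right) 1 + 1\right)\right)}{2 \left(\left(-2\right) 1\right)} + 4\right) \left(-3\right) = \left(\frac{3 \left(-1 + 2 \left(-2\right) \left(\left(-1\right) \left(-2\right) + 1\right)\right)}{2 \left(-2\right)} + 4\right) \left(-3\right) = \left(\frac{3}{2} \left(- \frac{1}{2}\right) \left(-1 + 2 \left(-2\right) \left(2 + 1\right)\right) + 4\right) \left(-3\right) = \left(\frac{3}{2} \left(- \frac{1}{2}\right) \left(-1 + 2 \left(-2\right) 3\right) + 4\right) \left(-3\right) = \left(\frac{3}{2} \left(- \frac{1}{2}\right) \left(-1 - 12\right) + 4\right) \left(-3\right) = \left(\frac{3}{2} \left(- \frac{1}{2}\right) \left(-13\right) + 4\right) \left(-3\right) = \left(\frac{39}{4} + 4\right) \left(-3\right) = \frac{55}{4} \left(-3\right) = - \frac{165}{4}$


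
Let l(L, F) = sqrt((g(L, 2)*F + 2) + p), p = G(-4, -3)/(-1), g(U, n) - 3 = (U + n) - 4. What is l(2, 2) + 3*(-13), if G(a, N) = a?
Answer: -39 + 2*sqrt(3) ≈ -35.536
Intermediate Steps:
g(U, n) = -1 + U + n (g(U, n) = 3 + ((U + n) - 4) = 3 + (-4 + U + n) = -1 + U + n)
p = 4 (p = -4/(-1) = -4*(-1) = 4)
l(L, F) = sqrt(6 + F*(1 + L)) (l(L, F) = sqrt(((-1 + L + 2)*F + 2) + 4) = sqrt(((1 + L)*F + 2) + 4) = sqrt((F*(1 + L) + 2) + 4) = sqrt((2 + F*(1 + L)) + 4) = sqrt(6 + F*(1 + L)))
l(2, 2) + 3*(-13) = sqrt(6 + 2*(1 + 2)) + 3*(-13) = sqrt(6 + 2*3) - 39 = sqrt(6 + 6) - 39 = sqrt(12) - 39 = 2*sqrt(3) - 39 = -39 + 2*sqrt(3)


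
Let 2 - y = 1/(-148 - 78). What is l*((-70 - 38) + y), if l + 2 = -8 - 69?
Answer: 1892445/226 ≈ 8373.7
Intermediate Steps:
l = -79 (l = -2 + (-8 - 69) = -2 - 77 = -79)
y = 453/226 (y = 2 - 1/(-148 - 78) = 2 - 1/(-226) = 2 - 1*(-1/226) = 2 + 1/226 = 453/226 ≈ 2.0044)
l*((-70 - 38) + y) = -79*((-70 - 38) + 453/226) = -79*(-108 + 453/226) = -79*(-23955/226) = 1892445/226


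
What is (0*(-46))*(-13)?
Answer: 0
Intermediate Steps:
(0*(-46))*(-13) = 0*(-13) = 0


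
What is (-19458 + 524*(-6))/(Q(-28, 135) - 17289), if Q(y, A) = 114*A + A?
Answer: 3767/294 ≈ 12.813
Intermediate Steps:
Q(y, A) = 115*A
(-19458 + 524*(-6))/(Q(-28, 135) - 17289) = (-19458 + 524*(-6))/(115*135 - 17289) = (-19458 - 3144)/(15525 - 17289) = -22602/(-1764) = -22602*(-1/1764) = 3767/294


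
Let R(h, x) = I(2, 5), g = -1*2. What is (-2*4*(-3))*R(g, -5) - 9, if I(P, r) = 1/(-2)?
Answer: -21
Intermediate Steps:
g = -2
I(P, r) = -1/2
R(h, x) = -1/2
(-2*4*(-3))*R(g, -5) - 9 = (-2*4*(-3))*(-1/2) - 9 = -8*(-3)*(-1/2) - 9 = 24*(-1/2) - 9 = -12 - 9 = -21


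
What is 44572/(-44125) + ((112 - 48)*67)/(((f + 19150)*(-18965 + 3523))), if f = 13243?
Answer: -11147834969916/11035942826125 ≈ -1.0101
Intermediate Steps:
44572/(-44125) + ((112 - 48)*67)/(((f + 19150)*(-18965 + 3523))) = 44572/(-44125) + ((112 - 48)*67)/(((13243 + 19150)*(-18965 + 3523))) = 44572*(-1/44125) + (64*67)/((32393*(-15442))) = -44572/44125 + 4288/(-500212706) = -44572/44125 + 4288*(-1/500212706) = -44572/44125 - 2144/250106353 = -11147834969916/11035942826125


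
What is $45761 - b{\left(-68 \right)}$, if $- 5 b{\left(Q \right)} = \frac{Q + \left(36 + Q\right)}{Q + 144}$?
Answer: $\frac{869454}{19} \approx 45761.0$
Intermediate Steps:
$b{\left(Q \right)} = - \frac{36 + 2 Q}{5 \left(144 + Q\right)}$ ($b{\left(Q \right)} = - \frac{\left(Q + \left(36 + Q\right)\right) \frac{1}{Q + 144}}{5} = - \frac{\left(36 + 2 Q\right) \frac{1}{144 + Q}}{5} = - \frac{\frac{1}{144 + Q} \left(36 + 2 Q\right)}{5} = - \frac{36 + 2 Q}{5 \left(144 + Q\right)}$)
$45761 - b{\left(-68 \right)} = 45761 - \frac{2 \left(-18 - -68\right)}{5 \left(144 - 68\right)} = 45761 - \frac{2 \left(-18 + 68\right)}{5 \cdot 76} = 45761 - \frac{2}{5} \cdot \frac{1}{76} \cdot 50 = 45761 - \frac{5}{19} = \frac{869454}{19}$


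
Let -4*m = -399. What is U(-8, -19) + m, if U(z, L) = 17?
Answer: 467/4 ≈ 116.75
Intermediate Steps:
m = 399/4 (m = -¼*(-399) = 399/4 ≈ 99.750)
U(-8, -19) + m = 17 + 399/4 = 467/4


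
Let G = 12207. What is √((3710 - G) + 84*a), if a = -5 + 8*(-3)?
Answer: 29*I*√13 ≈ 104.56*I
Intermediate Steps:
a = -29 (a = -5 - 24 = -29)
√((3710 - G) + 84*a) = √((3710 - 1*12207) + 84*(-29)) = √((3710 - 12207) - 2436) = √(-8497 - 2436) = √(-10933) = 29*I*√13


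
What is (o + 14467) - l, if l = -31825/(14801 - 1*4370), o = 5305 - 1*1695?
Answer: 9925948/549 ≈ 18080.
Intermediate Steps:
o = 3610 (o = 5305 - 1695 = 3610)
l = -1675/549 (l = -31825/(14801 - 4370) = -31825/10431 = -31825*1/10431 = -1675/549 ≈ -3.0510)
(o + 14467) - l = (3610 + 14467) - 1*(-1675/549) = 18077 + 1675/549 = 9925948/549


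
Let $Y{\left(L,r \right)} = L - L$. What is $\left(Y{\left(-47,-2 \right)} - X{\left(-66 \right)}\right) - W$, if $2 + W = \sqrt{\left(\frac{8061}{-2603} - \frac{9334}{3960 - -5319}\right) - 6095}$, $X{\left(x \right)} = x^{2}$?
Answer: $-4354 - \frac{28 i \sqrt{504264113941997}}{8051079} \approx -4354.0 - 78.097 i$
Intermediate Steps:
$Y{\left(L,r \right)} = 0$
$W = -2 + \frac{28 i \sqrt{504264113941997}}{8051079}$ ($W = -2 + \sqrt{\left(\frac{8061}{-2603} - \frac{9334}{3960 - -5319}\right) - 6095} = -2 + \sqrt{\left(8061 \left(- \frac{1}{2603}\right) - \frac{9334}{3960 + 5319}\right) - 6095} = -2 + \sqrt{\left(- \frac{8061}{2603} - \frac{9334}{9279}\right) - 6095} = -2 + \sqrt{- \frac{99094421}{24153237} - 6095} = -2 + \sqrt{- \frac{147313073936}{24153237}} = -2 + \frac{28 i \sqrt{504264113941997}}{8051079} \approx -2.0 + 78.097 i$)
$\left(Y{\left(-47,-2 \right)} - X{\left(-66 \right)}\right) - W = \left(0 - \left(-66\right)^{2}\right) - \left(-2 + \frac{28 i \sqrt{504264113941997}}{8051079}\right) = \left(0 - 4356\right) + \left(2 - \frac{28 i \sqrt{504264113941997}}{8051079}\right) = -4356 + \left(2 - \frac{28 i \sqrt{504264113941997}}{8051079}\right) = -4354 - \frac{28 i \sqrt{504264113941997}}{8051079}$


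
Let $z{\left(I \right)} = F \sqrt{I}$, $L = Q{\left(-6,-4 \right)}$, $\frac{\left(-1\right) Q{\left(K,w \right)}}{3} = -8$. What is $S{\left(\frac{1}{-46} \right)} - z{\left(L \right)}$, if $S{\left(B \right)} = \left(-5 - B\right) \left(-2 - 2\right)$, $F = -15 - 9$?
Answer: $\frac{458}{23} + 48 \sqrt{6} \approx 137.49$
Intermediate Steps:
$Q{\left(K,w \right)} = 24$ ($Q{\left(K,w \right)} = \left(-3\right) \left(-8\right) = 24$)
$L = 24$
$F = -24$ ($F = -15 - 9 = -24$)
$S{\left(B \right)} = 20 + 4 B$ ($S{\left(B \right)} = \left(-5 - B\right) \left(-4\right) = 20 + 4 B$)
$z{\left(I \right)} = - 24 \sqrt{I}$
$S{\left(\frac{1}{-46} \right)} - z{\left(L \right)} = \left(20 + \frac{4}{-46}\right) - - 24 \sqrt{24} = \left(20 + 4 \left(- \frac{1}{46}\right)\right) - - 24 \cdot 2 \sqrt{6} = \left(20 - \frac{2}{23}\right) - - 48 \sqrt{6} = \frac{458}{23} + 48 \sqrt{6}$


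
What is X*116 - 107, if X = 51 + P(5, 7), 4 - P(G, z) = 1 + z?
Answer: 5345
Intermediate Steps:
P(G, z) = 3 - z (P(G, z) = 4 - (1 + z) = 4 + (-1 - z) = 3 - z)
X = 47 (X = 51 + (3 - 1*7) = 51 + (3 - 7) = 51 - 4 = 47)
X*116 - 107 = 47*116 - 107 = 5452 - 107 = 5345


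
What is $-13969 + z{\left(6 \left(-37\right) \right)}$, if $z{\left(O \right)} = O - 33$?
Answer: $-14224$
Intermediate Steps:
$z{\left(O \right)} = -33 + O$
$-13969 + z{\left(6 \left(-37\right) \right)} = -13969 + \left(-33 + 6 \left(-37\right)\right) = -13969 - 255 = -14224$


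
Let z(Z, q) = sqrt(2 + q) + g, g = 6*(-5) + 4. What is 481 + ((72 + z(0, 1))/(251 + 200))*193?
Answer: 225809/451 + 193*sqrt(3)/451 ≈ 501.43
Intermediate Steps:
g = -26 (g = -30 + 4 = -26)
z(Z, q) = -26 + sqrt(2 + q) (z(Z, q) = sqrt(2 + q) - 26 = -26 + sqrt(2 + q))
481 + ((72 + z(0, 1))/(251 + 200))*193 = 481 + ((72 + (-26 + sqrt(2 + 1)))/(251 + 200))*193 = 481 + ((72 + (-26 + sqrt(3)))/451)*193 = 481 + ((46 + sqrt(3))*(1/451))*193 = 481 + (46/451 + sqrt(3)/451)*193 = 481 + (8878/451 + 193*sqrt(3)/451) = 225809/451 + 193*sqrt(3)/451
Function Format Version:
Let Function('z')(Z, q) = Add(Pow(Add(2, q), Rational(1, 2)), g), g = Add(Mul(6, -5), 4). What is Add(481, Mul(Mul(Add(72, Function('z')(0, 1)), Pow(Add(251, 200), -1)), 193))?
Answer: Add(Rational(225809, 451), Mul(Rational(193, 451), Pow(3, Rational(1, 2)))) ≈ 501.43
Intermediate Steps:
g = -26 (g = Add(-30, 4) = -26)
Function('z')(Z, q) = Add(-26, Pow(Add(2, q), Rational(1, 2))) (Function('z')(Z, q) = Add(Pow(Add(2, q), Rational(1, 2)), -26) = Add(-26, Pow(Add(2, q), Rational(1, 2))))
Add(481, Mul(Mul(Add(72, Function('z')(0, 1)), Pow(Add(251, 200), -1)), 193)) = Add(481, Mul(Mul(Add(72, Add(-26, Pow(Add(2, 1), Rational(1, 2)))), Pow(Add(251, 200), -1)), 193)) = Add(481, Mul(Mul(Add(72, Add(-26, Pow(3, Rational(1, 2)))), Pow(451, -1)), 193)) = Add(481, Mul(Mul(Add(46, Pow(3, Rational(1, 2))), Rational(1, 451)), 193)) = Add(481, Mul(Add(Rational(46, 451), Mul(Rational(1, 451), Pow(3, Rational(1, 2)))), 193)) = Add(481, Add(Rational(8878, 451), Mul(Rational(193, 451), Pow(3, Rational(1, 2))))) = Add(Rational(225809, 451), Mul(Rational(193, 451), Pow(3, Rational(1, 2))))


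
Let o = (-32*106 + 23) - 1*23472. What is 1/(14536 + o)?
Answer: -1/12305 ≈ -8.1268e-5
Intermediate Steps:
o = -26841 (o = (-3392 + 23) - 23472 = -3369 - 23472 = -26841)
1/(14536 + o) = 1/(14536 - 26841) = 1/(-12305) = -1/12305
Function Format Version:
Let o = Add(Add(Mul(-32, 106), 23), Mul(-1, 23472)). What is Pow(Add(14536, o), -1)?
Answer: Rational(-1, 12305) ≈ -8.1268e-5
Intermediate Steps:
o = -26841 (o = Add(Add(-3392, 23), -23472) = Add(-3369, -23472) = -26841)
Pow(Add(14536, o), -1) = Pow(Add(14536, -26841), -1) = Pow(-12305, -1) = Rational(-1, 12305)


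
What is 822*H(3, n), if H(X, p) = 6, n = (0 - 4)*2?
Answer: 4932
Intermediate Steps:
n = -8 (n = -4*2 = -8)
822*H(3, n) = 822*6 = 4932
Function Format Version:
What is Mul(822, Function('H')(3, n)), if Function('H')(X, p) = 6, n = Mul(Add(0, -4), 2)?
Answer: 4932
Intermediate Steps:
n = -8 (n = Mul(-4, 2) = -8)
Mul(822, Function('H')(3, n)) = Mul(822, 6) = 4932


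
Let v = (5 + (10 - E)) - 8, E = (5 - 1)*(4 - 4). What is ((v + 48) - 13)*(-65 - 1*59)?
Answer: -5208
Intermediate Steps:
E = 0 (E = 4*0 = 0)
v = 7 (v = (5 + (10 - 1*0)) - 8 = (5 + (10 + 0)) - 8 = (5 + 10) - 8 = 15 - 8 = 7)
((v + 48) - 13)*(-65 - 1*59) = ((7 + 48) - 13)*(-65 - 1*59) = (55 - 13)*(-65 - 59) = 42*(-124) = -5208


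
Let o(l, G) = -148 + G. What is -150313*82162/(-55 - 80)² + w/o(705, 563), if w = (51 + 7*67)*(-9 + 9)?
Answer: -12350016706/18225 ≈ -6.7764e+5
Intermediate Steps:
w = 0 (w = (51 + 469)*0 = 520*0 = 0)
-150313*82162/(-55 - 80)² + w/o(705, 563) = -150313*82162/(-55 - 80)² + 0/(-148 + 563) = -150313/((-135)²*(1/82162)) + 0/415 = -150313/(18225*(1/82162)) + 0*(1/415) = -150313/18225/82162 + 0 = -150313*82162/18225 + 0 = -12350016706/18225 + 0 = -12350016706/18225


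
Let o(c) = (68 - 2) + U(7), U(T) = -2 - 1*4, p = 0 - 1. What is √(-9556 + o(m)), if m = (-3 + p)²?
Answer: 2*I*√2374 ≈ 97.447*I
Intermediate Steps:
p = -1
m = 16 (m = (-3 - 1)² = (-4)² = 16)
U(T) = -6 (U(T) = -2 - 4 = -6)
o(c) = 60 (o(c) = (68 - 2) - 6 = 66 - 6 = 60)
√(-9556 + o(m)) = √(-9556 + 60) = √(-9496) = 2*I*√2374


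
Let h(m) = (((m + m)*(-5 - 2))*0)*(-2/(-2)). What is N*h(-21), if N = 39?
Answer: 0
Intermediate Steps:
h(m) = 0 (h(m) = (((2*m)*(-7))*0)*(-2*(-½)) = (-14*m*0)*1 = 0*1 = 0)
N*h(-21) = 39*0 = 0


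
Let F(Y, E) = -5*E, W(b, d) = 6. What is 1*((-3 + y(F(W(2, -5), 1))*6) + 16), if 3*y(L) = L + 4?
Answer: 11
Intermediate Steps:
y(L) = 4/3 + L/3 (y(L) = (L + 4)/3 = (4 + L)/3 = 4/3 + L/3)
1*((-3 + y(F(W(2, -5), 1))*6) + 16) = 1*((-3 + (4/3 + (-5*1)/3)*6) + 16) = 1*((-3 + (4/3 + (⅓)*(-5))*6) + 16) = 1*((-3 + (4/3 - 5/3)*6) + 16) = 1*((-3 - ⅓*6) + 16) = 1*((-3 - 2) + 16) = 1*(-5 + 16) = 1*11 = 11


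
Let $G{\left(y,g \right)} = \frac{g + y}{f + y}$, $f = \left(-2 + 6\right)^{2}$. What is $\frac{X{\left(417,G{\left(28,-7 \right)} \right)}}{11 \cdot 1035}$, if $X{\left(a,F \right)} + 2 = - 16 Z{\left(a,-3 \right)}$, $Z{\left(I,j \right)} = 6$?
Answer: $- \frac{98}{11385} \approx -0.0086078$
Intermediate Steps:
$f = 16$ ($f = 4^{2} = 16$)
$G{\left(y,g \right)} = \frac{g + y}{16 + y}$
$X{\left(a,F \right)} = -98$ ($X{\left(a,F \right)} = -2 - 96 = -98$)
$\frac{X{\left(417,G{\left(28,-7 \right)} \right)}}{11 \cdot 1035} = - \frac{98}{11 \cdot 1035} = - \frac{98}{11385}$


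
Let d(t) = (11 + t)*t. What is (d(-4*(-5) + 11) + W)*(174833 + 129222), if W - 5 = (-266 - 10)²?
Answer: 23559093565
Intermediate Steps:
W = 76181 (W = 5 + (-266 - 10)² = 5 + (-276)² = 5 + 76176 = 76181)
d(t) = t*(11 + t)
(d(-4*(-5) + 11) + W)*(174833 + 129222) = ((-4*(-5) + 11)*(11 + (-4*(-5) + 11)) + 76181)*(174833 + 129222) = ((20 + 11)*(11 + (20 + 11)) + 76181)*304055 = (31*(11 + 31) + 76181)*304055 = (31*42 + 76181)*304055 = (1302 + 76181)*304055 = 77483*304055 = 23559093565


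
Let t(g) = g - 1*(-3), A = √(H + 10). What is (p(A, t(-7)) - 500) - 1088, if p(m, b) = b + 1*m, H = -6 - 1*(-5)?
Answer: -1589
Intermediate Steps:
H = -1 (H = -6 + 5 = -1)
A = 3 (A = √(-1 + 10) = √9 = 3)
t(g) = 3 + g (t(g) = g + 3 = 3 + g)
p(m, b) = b + m
(p(A, t(-7)) - 500) - 1088 = (((3 - 7) + 3) - 500) - 1088 = ((-4 + 3) - 500) - 1088 = (-1 - 500) - 1088 = -501 - 1088 = -1589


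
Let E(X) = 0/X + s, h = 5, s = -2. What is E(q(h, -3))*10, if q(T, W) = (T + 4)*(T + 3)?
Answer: -20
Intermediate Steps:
q(T, W) = (3 + T)*(4 + T) (q(T, W) = (4 + T)*(3 + T) = (3 + T)*(4 + T))
E(X) = -2 (E(X) = 0/X - 2 = 0 - 2 = -2)
E(q(h, -3))*10 = -2*10 = -20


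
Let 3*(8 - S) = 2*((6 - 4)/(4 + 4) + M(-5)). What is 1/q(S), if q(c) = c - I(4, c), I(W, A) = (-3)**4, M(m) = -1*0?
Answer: -6/439 ≈ -0.013667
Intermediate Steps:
M(m) = 0
I(W, A) = 81
S = 47/6 (S = 8 - 2*((6 - 4)/(4 + 4) + 0)/3 = 8 - 2*(2/8 + 0)/3 = 8 - 2*(2*(1/8) + 0)/3 = 8 - 2*(1/4 + 0)/3 = 8 - 2/(3*4) = 8 - 1/3*1/2 = 8 - 1/6 = 47/6 ≈ 7.8333)
q(c) = -81 + c (q(c) = c - 1*81 = c - 81 = -81 + c)
1/q(S) = 1/(-81 + 47/6) = 1/(-439/6) = -6/439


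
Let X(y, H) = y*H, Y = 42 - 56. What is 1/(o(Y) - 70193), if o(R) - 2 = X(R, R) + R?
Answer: -1/70009 ≈ -1.4284e-5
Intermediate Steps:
Y = -14
X(y, H) = H*y
o(R) = 2 + R + R**2 (o(R) = 2 + (R*R + R) = 2 + (R**2 + R) = 2 + (R + R**2) = 2 + R + R**2)
1/(o(Y) - 70193) = 1/((2 - 14 + (-14)**2) - 70193) = 1/((2 - 14 + 196) - 70193) = 1/(184 - 70193) = 1/(-70009) = -1/70009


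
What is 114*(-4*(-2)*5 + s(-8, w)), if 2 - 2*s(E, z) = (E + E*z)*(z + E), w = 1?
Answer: -1710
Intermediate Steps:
s(E, z) = 1 - (E + z)*(E + E*z)/2 (s(E, z) = 1 - (E + E*z)*(z + E)/2 = 1 - (E + E*z)*(E + z)/2 = 1 - (E + z)*(E + E*z)/2)
114*(-4*(-2)*5 + s(-8, w)) = 114*(-4*(-2)*5 + (1 - ½*(-8)² - ½*(-8)*1 - ½*(-8)*1² - ½*1*(-8)²)) = 114*(8*5 + (1 - ½*64 + 4 - ½*(-8)*1 - ½*1*64)) = 114*(40 + (1 - 32 + 4 + 4 - 32)) = 114*(40 - 55) = 114*(-15) = -1710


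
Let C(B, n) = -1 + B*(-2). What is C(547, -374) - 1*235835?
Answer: -236930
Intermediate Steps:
C(B, n) = -1 - 2*B
C(547, -374) - 1*235835 = (-1 - 2*547) - 1*235835 = (-1 - 1094) - 235835 = -1095 - 235835 = -236930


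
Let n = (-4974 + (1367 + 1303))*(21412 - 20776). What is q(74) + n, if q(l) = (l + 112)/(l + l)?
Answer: -108435363/74 ≈ -1.4653e+6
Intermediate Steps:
q(l) = (112 + l)/(2*l) (q(l) = (112 + l)/((2*l)) = (112 + l)*(1/(2*l)) = (112 + l)/(2*l))
n = -1465344 (n = (-4974 + 2670)*636 = -2304*636 = -1465344)
q(74) + n = (1/2)*(112 + 74)/74 - 1465344 = (1/2)*(1/74)*186 - 1465344 = 93/74 - 1465344 = -108435363/74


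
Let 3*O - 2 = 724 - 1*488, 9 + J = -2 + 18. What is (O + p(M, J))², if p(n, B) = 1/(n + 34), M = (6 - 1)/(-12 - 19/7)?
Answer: 681375957025/108180801 ≈ 6298.5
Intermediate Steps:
J = 7 (J = -9 + (-2 + 18) = -9 + 16 = 7)
M = -35/103 (M = 5/(-12 - 19*⅐) = 5/(-12 - 19/7) = 5/(-103/7) = 5*(-7/103) = -35/103 ≈ -0.33981)
p(n, B) = 1/(34 + n)
O = 238/3 (O = ⅔ + (724 - 1*488)/3 = ⅔ + (724 - 488)/3 = ⅔ + (⅓)*236 = ⅔ + 236/3 = 238/3 ≈ 79.333)
(O + p(M, J))² = (238/3 + 1/(34 - 35/103))² = (238/3 + 1/(3467/103))² = (238/3 + 103/3467)² = (825455/10401)² = 681375957025/108180801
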